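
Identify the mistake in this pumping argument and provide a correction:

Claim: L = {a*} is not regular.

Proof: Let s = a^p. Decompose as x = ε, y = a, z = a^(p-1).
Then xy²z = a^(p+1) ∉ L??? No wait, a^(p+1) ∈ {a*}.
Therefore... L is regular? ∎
Error: The proof attempts to show a*  is not regular, but a* IS regular!

Correction: a* is a regular language (recognized by a simple DFA with one accepting state and self-loop on 'a'). The pumping lemma can only prove non-regularity, not regularity. For regular languages, pumping always works.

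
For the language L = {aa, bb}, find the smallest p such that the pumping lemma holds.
p = 3

For a finite language L, the pumping lemma holds vacuously if p > max|s| for s ∈ L.

The longest string in L = {aa, bb} has length 2.
If p = 3, then no string s ∈ L has |s| ≥ p, so the condition is vacuously true.

The minimum pumping length is p = 3.

Why no smaller p works: for any p ≤ 2, the longest string s ∈ L has |s| = 2 ≥ p, so it would
have to be pumpable; but pumping up (i = 2, 3, ...) produces ever longer strings, which cannot all lie in the
finite language L. So the pumping property fails for every p ≤ 2.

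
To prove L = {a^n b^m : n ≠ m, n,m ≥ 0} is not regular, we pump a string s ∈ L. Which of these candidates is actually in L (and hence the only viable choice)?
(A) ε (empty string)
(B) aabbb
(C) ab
(B) aabbb

The pumping lemma is applied to a string s that lies in L, so first check membership of each option:
- (A) ε = a^0 b^0 has n = m = 0, so it is not in L ✗
- (B) aabbb = a^2 b^3 with 2 ≠ 3, so it is in L ✓
- (C) ab = a^1 b^1 has n = m = 1, so it is not in L ✗

Only (B) aabbb is in L, so it is the only candidate that could play the role of s.
(In a complete proof one picks s in terms of the pumping length p so that |s| ≥ p is guaranteed; a fixed string like aabbb illustrates the shape of such an s.)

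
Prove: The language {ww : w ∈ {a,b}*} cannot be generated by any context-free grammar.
Assume for contradiction that L is context-free, and let p ≥ 1 be the pumping length given by the pumping lemma for CFLs.
Choose s = a^p b^p a^p b^p. Then s ∈ L (take w = a^p b^p) and |s| = 4p ≥ p.
By the CFL pumping lemma, s = uvxyz for some u, v, x, y, z with |vxy| ≤ p, |vy| ≥ 1, and uv^i xy^i z ∈ L for every i ≥ 0.

Write s as four blocks A₁ B₁ A₂ B₂ with A₁ = A₂ = a^p and B₁ = B₂ = b^p. Since |vxy| ≤ p, the window vxy lies inside at most two adjacent blocks. Take i = 0 and let t = uxz, so |t| = 4p − |vy| with 1 ≤ |vy| ≤ p. If |t| is odd, t ∉ L immediately, so assume |vy| is even (hence |vy| ≥ 2) and |t|/2 = 2p − |vy|/2, which satisfies p ≤ |t|/2 ≤ 2p − 1.

Case 1 (vxy inside A₁B₁): t = a^(p−j) b^(p−l) a^p b^p with j + l = |vy|. The second half of t has length < 2p, so it is a suffix of the trailing a^p b^p and ends in b; the first half is a^(p−j) b^(p−l) a^((j+l)/2), which ends in a because (j+l)/2 ≥ 1. The halves differ, so t ∉ L.

Case 2 (vxy inside B₁A₂, straddling the middle): t = a^p b^(p−j) a^(p−l) b^p with j + l = |vy|. If t = ww, then w is a prefix of t of length ≥ p, so w begins with a^p; and w is a suffix of t of length ≥ p, so w ends with b^p. That forces |w| ≥ 2p, contradicting |w| = |t|/2 ≤ 2p − 1. So t ∉ L.

Case 3 (vxy inside A₂B₂): t = a^p b^p a^(p−j) b^(p−l) with j + l = |vy|. The first half of t is a prefix of a^p b^p, so it begins with a; the second half is b^((j+l)/2) a^(p−j) b^(p−l), which begins with b. The halves differ, so t ∉ L.

In every case uv⁰xy⁰z = uxz ∉ L.

This contradicts the CFL pumping lemma, which requires uv^i xy^i z ∈ L for all i ≥ 0.
Hence L = {ww : w ∈ {a,b}*} is not context-free. ∎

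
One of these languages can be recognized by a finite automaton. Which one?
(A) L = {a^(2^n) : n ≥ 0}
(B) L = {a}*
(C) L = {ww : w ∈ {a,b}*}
(B) {a}*

(B) L = {a}* is regular.

This can be recognized by a finite automaton (DFA/NFA).
Regular expressions like {a}* define regular languages.

The other choices are not regular:
- {a^(2^n) : n ≥ 0}: After pumping, length is no longer a power of 2
- {ww : w ∈ {a,b}*}: After pumping, the two halves no longer match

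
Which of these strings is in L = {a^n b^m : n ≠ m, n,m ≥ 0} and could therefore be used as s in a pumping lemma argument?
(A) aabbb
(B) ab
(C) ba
(A) aabbb

The pumping lemma is applied to a string s that lies in L, so first check membership of each option:
- (A) aabbb = a^2 b^3 with 2 ≠ 3, so it is in L ✓
- (B) ab = a^1 b^1 has n = m = 1, so it is not in L ✗
- (C) ba has an a after a b, so it is not of the form a^n b^m and is not in L ✗

Only (A) aabbb is in L, so it is the only candidate that could play the role of s.
(In a complete proof one picks s in terms of the pumping length p so that |s| ≥ p is guaranteed; a fixed string like aabbb illustrates the shape of such an s.)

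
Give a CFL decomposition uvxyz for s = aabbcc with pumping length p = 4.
u='a', v='a', x='bb', y='c', z='c'

For s = aabbcc with pumping length p = 4:

One valid decomposition:
- u = 'a'
- v = 'a'
- x = 'bb'
- y = 'c'
- z = 'c'

Verification:
- uvxyz = 'a' + 'a' + 'bb' + 'c' + 'c' = aabbcc ✓
- |vxy| = |'abbc'| = 4 ≤ 4 ✓
- |vy| = |'ac'| = 2 > 0 ✓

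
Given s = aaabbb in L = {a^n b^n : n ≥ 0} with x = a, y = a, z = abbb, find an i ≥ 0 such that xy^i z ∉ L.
i = 0

xy⁰z = a · ε · abbb = aabbb; aabbb has 2 a's and 3 b's; 2 ≠ 3, so it is not in L.
(Other choices also work, e.g. i = 2, 3; only i = 1 is guaranteed to stay in L since xy¹z = s.)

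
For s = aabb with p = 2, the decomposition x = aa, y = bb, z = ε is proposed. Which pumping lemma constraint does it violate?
Violated: |xy| ≤ p

The decomposition x = aa, y = bb, z = ε for s = aabb with p = 2
violates the constraint: |xy| ≤ p

|xy| = |aabb| = 4 > 2 = p. The decomposition puts too many characters in xy.

Pumping lemma constraints:
1. xyz = s (decomposition is valid)
2. |xy| ≤ p
3. |y| > 0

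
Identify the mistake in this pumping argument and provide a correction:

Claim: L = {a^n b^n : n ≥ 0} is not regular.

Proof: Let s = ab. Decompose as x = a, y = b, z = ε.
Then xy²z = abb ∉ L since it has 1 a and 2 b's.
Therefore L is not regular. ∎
Error: The string s = ab might be shorter than the pumping length p.

Correction: Choose s = a^p b^p to ensure |s| ≥ p. Also, the decomposition is wrong: with |xy| ≤ p, y cannot include b's when s starts with p a's.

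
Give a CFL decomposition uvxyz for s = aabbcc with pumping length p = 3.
u='aa', v='b', x='b', y='c', z='c'

For s = aabbcc with pumping length p = 3:

One valid decomposition:
- u = 'aa'
- v = 'b'
- x = 'b'
- y = 'c'
- z = 'c'

Verification:
- uvxyz = 'aa' + 'b' + 'b' + 'c' + 'c' = aabbcc ✓
- |vxy| = |'bbc'| = 3 ≤ 3 ✓
- |vy| = |'bc'| = 2 > 0 ✓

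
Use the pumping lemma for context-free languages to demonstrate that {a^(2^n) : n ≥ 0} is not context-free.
Assume for contradiction that L is context-free, and let p ≥ 1 be the pumping length given by the pumping lemma for CFLs.
Choose s = a^(2^p). Then s ∈ L and |s| = 2^p ≥ p.
By the CFL pumping lemma, s = uvxyz for some u, v, x, y, z with |vxy| ≤ p, |vy| ≥ 1, and uv^i xy^i z ∈ L for every i ≥ 0.
All symbols are a's, so only lengths matter: let k = |vy|, with 1 ≤ k ≤ |vxy| ≤ p < 2^p.

Take i = 2: |uv²xy²z| = 2^p + k, and 2^p < 2^p + k < 2^p + 2^p = 2^(p+1).
So the length lies strictly between consecutive powers of two and is not a power of 2; uv²xy²z ∉ L.

This contradicts the CFL pumping lemma, which requires uv^i xy^i z ∈ L for all i ≥ 0.
Hence L = {a^(2^n) : n ≥ 0} is not context-free. ∎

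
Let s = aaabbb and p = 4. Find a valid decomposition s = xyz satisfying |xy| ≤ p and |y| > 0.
x = 'aaa', y = 'b', z = 'bb'

For s = aaabbb and p = 4, one valid decomposition is:
- x = 'aaa' (length 3)
- y = 'b' (length 1)
- z = 'bb' (length 2)

Verification:
- xyz = 'aaa' + 'b' + 'bb' = aaabbb ✓
- |xy| = 4 ≤ 4 ✓
- |y| = 1 > 0 ✓

All pumping lemma constraints are satisfied.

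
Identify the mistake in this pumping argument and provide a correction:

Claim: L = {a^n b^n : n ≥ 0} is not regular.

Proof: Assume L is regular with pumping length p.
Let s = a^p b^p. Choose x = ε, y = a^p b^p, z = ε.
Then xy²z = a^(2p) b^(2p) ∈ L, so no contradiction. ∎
Error: The decomposition violates |xy| ≤ p. With y = a^p b^p, |xy| = |y| = 2p > p. (The proof also miscomputes xy²z, which would be a^p b^p a^p b^p rather than a^(2p) b^(2p), and it wrongly treats one harmless decomposition as settling the matter — the prover does not get to choose the decomposition.)

Correction: The pumping lemma requires |xy| ≤ p, and the argument must handle every decomposition satisfying |xy| ≤ p, |y| ≥ 1. Since s starts with p a's, any such y consists only of a's, say y = a^k with k ≥ 1. Then xy²z = a^(p+k) b^p has unequal numbers of a's and b's, so xy²z ∉ L — the required contradiction.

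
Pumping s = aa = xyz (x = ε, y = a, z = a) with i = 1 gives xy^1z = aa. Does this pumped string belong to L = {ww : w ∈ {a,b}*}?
Yes

xy¹z = ε · a · a = aa.
aa splits into halves a · a, which are equal, so it is in L (w = a).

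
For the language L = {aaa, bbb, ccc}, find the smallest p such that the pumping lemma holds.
p = 4

For a finite language L, the pumping lemma holds vacuously if p > max|s| for s ∈ L.

The longest string in L = {aaa, bbb, ccc} has length 3.
If p = 4, then no string s ∈ L has |s| ≥ p, so the condition is vacuously true.

The minimum pumping length is p = 4.

Why no smaller p works: for any p ≤ 3, the longest string s ∈ L has |s| = 3 ≥ p, so it would
have to be pumpable; but pumping up (i = 2, 3, ...) produces ever longer strings, which cannot all lie in the
finite language L. So the pumping property fails for every p ≤ 3.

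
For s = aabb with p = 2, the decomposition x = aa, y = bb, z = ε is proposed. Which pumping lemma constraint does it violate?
Violated: |xy| ≤ p

The decomposition x = aa, y = bb, z = ε for s = aabb with p = 2
violates the constraint: |xy| ≤ p

|xy| = |aabb| = 4 > 2 = p. The decomposition puts too many characters in xy.

Pumping lemma constraints:
1. xyz = s (decomposition is valid)
2. |xy| ≤ p
3. |y| > 0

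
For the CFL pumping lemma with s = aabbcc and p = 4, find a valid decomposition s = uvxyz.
u='a', v='a', x='bb', y='c', z='c'

For s = aabbcc with pumping length p = 4:

One valid decomposition:
- u = 'a'
- v = 'a'
- x = 'bb'
- y = 'c'
- z = 'c'

Verification:
- uvxyz = 'a' + 'a' + 'bb' + 'c' + 'c' = aabbcc ✓
- |vxy| = |'abbc'| = 4 ≤ 4 ✓
- |vy| = |'ac'| = 2 > 0 ✓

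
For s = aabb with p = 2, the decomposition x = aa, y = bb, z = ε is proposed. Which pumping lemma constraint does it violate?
Violated: |xy| ≤ p

The decomposition x = aa, y = bb, z = ε for s = aabb with p = 2
violates the constraint: |xy| ≤ p

|xy| = |aabb| = 4 > 2 = p. The decomposition puts too many characters in xy.

Pumping lemma constraints:
1. xyz = s (decomposition is valid)
2. |xy| ≤ p
3. |y| > 0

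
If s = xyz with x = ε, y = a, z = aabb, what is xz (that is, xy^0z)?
aabb

Given x = '', y = 'a', z = 'aabb' and i = 0:

xy^0z = x + y·y·...·y (0 times) + z
       = '' + 'a'^0 + 'aabb'
       = '' + '' + 'aabb'
       = 'aabb'

The pumped string is 'aabb' with length 4.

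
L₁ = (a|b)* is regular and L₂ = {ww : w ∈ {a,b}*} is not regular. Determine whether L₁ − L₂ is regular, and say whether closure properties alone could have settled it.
No — L₁ − L₂ is not regular.

L₁ − L₂ is the complement of {ww} within {a,b}*. If it were regular, its complement {ww} would be regular as well (regular languages are closed under complement) — contradiction. So L₁ − L₂ is not regular.

Note that the bare facts "L₁ regular, L₂ non-regular" do not settle the question by themselves: the closure of regular languages under ∪, ∩, complement and difference applies only when BOTH operands are regular. With a non-regular operand the result can come out regular or non-regular depending on the specific languages, so one has to work out L₁ − L₂ for this particular pair, as above.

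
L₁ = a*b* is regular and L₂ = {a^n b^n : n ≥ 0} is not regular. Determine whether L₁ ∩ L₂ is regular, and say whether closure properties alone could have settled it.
No — L₁ ∩ L₂ is not regular.

Every string a^n b^n already lies in a*b*, so L₁ ∩ L₂ = {a^n b^n : n ≥ 0} = L₂ itself, which is the standard non-regular language (pump s = a^p b^p).

Note that the bare facts "L₁ regular, L₂ non-regular" do not settle the question by themselves: the closure of regular languages under ∪, ∩, complement and difference applies only when BOTH operands are regular. With a non-regular operand the result can come out regular or non-regular depending on the specific languages, so one has to work out L₁ ∩ L₂ for this particular pair, as above.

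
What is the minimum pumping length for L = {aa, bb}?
p = 3

For a finite language L, the pumping lemma holds vacuously if p > max|s| for s ∈ L.

The longest string in L = {aa, bb} has length 2.
If p = 3, then no string s ∈ L has |s| ≥ p, so the condition is vacuously true.

The minimum pumping length is p = 3.

Why no smaller p works: for any p ≤ 2, the longest string s ∈ L has |s| = 2 ≥ p, so it would
have to be pumpable; but pumping up (i = 2, 3, ...) produces ever longer strings, which cannot all lie in the
finite language L. So the pumping property fails for every p ≤ 2.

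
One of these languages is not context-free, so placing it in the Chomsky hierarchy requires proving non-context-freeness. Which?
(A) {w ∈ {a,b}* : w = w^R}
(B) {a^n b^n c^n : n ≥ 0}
(B) {a^n b^n c^n : n ≥ 0}

(B) {a^n b^n c^n : n ≥ 0} requires the CFL pumping lemma.

- {w ∈ {a,b}* : w = w^R} is context-free (but not regular)
  • Can be shown non-regular with the regular pumping lemma
  • After pumping, the string is no longer symmetric

- {a^n b^n c^n : n ≥ 0} is NOT context-free
  • Requires the CFL pumping lemma to prove
  • Cannot maintain three equal counts simultaneously

The CFL pumping lemma is "stronger" in that it can prove non-membership
in the larger class of context-free languages.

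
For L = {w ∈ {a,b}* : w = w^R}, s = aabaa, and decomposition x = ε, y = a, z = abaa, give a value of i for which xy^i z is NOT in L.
i = 0

xy⁰z = ε · ε · abaa = abaa; abaa reversed is aaba ≠ abaa, so it is not a palindrome and is not in L.
(Other choices also work, e.g. i = 2, 3; only i = 1 is guaranteed to stay in L since xy¹z = s.)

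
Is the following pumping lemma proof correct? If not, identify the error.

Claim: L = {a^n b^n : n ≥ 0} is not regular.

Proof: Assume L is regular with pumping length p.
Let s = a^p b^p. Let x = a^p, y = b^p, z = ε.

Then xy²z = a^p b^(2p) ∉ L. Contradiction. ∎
The proof is INCORRECT.

Error: The decomposition violates |xy| ≤ p.
With x = a^p and y = b^p, we have |xy| = 2p > p.
The pumping lemma requires |xy| ≤ p, so y must be within the first p characters.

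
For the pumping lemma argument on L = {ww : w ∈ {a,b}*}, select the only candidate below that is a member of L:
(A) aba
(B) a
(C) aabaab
(C) aabaab

The pumping lemma is applied to a string s that lies in L, so first check membership of each option:
- (A) aba has odd length 3, so it cannot be written as ww and is not in L ✗
- (B) a has odd length 1, so it cannot be written as ww and is not in L ✗
- (C) aabaab splits into halves aab · aab, which are equal, so it is in L (w = aab) ✓

Only (C) aabaab is in L, so it is the only candidate that could play the role of s.
(In a complete proof one picks s in terms of the pumping length p so that |s| ≥ p is guaranteed; a fixed string like aabaab illustrates the shape of such an s.)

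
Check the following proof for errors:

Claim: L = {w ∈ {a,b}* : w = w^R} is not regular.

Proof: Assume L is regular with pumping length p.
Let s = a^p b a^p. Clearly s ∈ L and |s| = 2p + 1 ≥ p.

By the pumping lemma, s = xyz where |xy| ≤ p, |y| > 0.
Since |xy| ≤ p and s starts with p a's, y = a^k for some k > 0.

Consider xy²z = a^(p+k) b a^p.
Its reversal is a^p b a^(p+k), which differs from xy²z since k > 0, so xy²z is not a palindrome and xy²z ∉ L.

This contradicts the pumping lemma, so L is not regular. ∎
The proof is correct.

This proof is valid because:
1. s = a^p b a^p is in L and is chosen in terms of p, so |s| ≥ p holds for every p
2. The decomposition analysis is correct: |xy| ≤ p forces y to lie inside the leading a's
3. The contradiction is valid: a^(p+k) b a^p has more a's before the b than after it, so it is not a palindrome
4. The conclusion follows logically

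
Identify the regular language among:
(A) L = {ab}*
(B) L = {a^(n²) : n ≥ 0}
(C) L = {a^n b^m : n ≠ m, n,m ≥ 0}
(A) {ab}*

(A) L = {ab}* is regular.

This can be recognized by a finite automaton (DFA/NFA).
Regular expressions like {ab}* define regular languages.

The other choices are not regular:
- {a^(n²) : n ≥ 0}: After pumping, length is no longer a perfect square
- {a^n b^m : n ≠ m, n,m ≥ 0}: After pumping a's, we can make n = m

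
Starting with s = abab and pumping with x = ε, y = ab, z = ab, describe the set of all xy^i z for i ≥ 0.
{xy^i z : i ≥ 0} = {(ab)^(i+1) : i ≥ 0} = {ab, abab, ababab, ...}

With x = ε, y = ab, z = ab: Pumping 'ab' gives strings of alternating a's and b's.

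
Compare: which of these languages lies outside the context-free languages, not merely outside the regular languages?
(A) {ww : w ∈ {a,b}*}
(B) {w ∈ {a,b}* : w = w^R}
(A) {ww : w ∈ {a,b}*}

(A) {ww : w ∈ {a,b}*} requires the CFL pumping lemma.

- {w ∈ {a,b}* : w = w^R} is context-free (but not regular)
  • Can be shown non-regular with the regular pumping lemma
  • After pumping, the string is no longer symmetric

- {ww : w ∈ {a,b}*} is NOT context-free
  • Requires the CFL pumping lemma to prove
  • Cannot verify equality of two arbitrary substrings

The CFL pumping lemma is "stronger" in that it can prove non-membership
in the larger class of context-free languages.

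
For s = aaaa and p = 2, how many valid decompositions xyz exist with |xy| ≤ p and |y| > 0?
3

For s = 'aaaa' with pumping length p = 2:

Constraints: |xy| ≤ 2, |y| > 0

Valid decompositions (|xy| ≤ p, |y| ≥ 1):
  • x='', y='a', z='aaa'
  • x='a', y='a', z='aa'
  • x='', y='aa', z='aa'

Total count: 3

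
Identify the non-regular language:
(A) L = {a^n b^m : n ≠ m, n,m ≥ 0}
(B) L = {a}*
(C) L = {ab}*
(A) {a^n b^m : n ≠ m, n,m ≥ 0}

(A) L = {a^n b^m : n ≠ m, n,m ≥ 0} is NOT regular.

The pumping lemma can be used to prove this:
After pumping a's, we can make n = m

The other languages are regular because they can be recognized by finite automata.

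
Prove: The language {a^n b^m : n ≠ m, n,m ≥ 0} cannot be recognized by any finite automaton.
Assume for contradiction that L is regular, and let p ≥ 1 be the pumping length given by the pumping lemma.
Choose s = a^p b^(p + p!). Then s ∈ L because p ≠ p + p! (as p! ≥ 1), and |s| ≥ p.
By the pumping lemma, s = xyz for some x, y, z with |xy| ≤ p, |y| ≥ 1, and xy^i z ∈ L for every i ≥ 0.
Since |xy| ≤ p and the first p symbols of s are all a's, y = a^k for some k with 1 ≤ k ≤ p.
For every i ≥ 0, xy^i z = a^(p + (i − 1)k) b^(p + p!).

Because 1 ≤ k ≤ p, k divides p!. Let t = p!/k (a positive integer) and take i = t + 1.
Then the number of a's is p + tk = p + p!, which equals the number of b's.
So xy^(t+1) z = a^(p + p!) b^(p + p!) has equally many a's and b's and is NOT in L.

This contradicts the pumping lemma, which requires xy^i z ∈ L for all i ≥ 0.
Hence L = {a^n b^m : n ≠ m, n,m ≥ 0} is not regular. ∎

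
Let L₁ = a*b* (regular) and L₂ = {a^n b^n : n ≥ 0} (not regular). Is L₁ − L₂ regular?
No — L₁ − L₂ is not regular.

a*b* − {a^n b^n} = {a^n b^m : n ≠ m}. If this were regular, then its complement intersected with a*b*, namely {a^n b^n : n ≥ 0}, would be regular too (closure under complement and intersection) — contradiction. So L₁ − L₂ is not regular.

Note that the bare facts "L₁ regular, L₂ non-regular" do not settle the question by themselves: the closure of regular languages under ∪, ∩, complement and difference applies only when BOTH operands are regular. With a non-regular operand the result can come out regular or non-regular depending on the specific languages, so one has to work out L₁ − L₂ for this particular pair, as above.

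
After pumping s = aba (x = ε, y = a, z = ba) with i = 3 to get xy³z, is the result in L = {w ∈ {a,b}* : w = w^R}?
No

xy³z = ε · aaa · ba = aaaba.
aaaba reversed is abaaa ≠ aaaba, so it is not a palindrome and is not in L.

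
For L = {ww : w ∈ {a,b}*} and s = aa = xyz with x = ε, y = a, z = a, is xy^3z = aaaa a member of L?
Yes

xy³z = ε · aaa · a = aaaa.
aaaa splits into halves aa · aa, which are equal, so it is in L (w = aa).
(A single pumped string landing in L is not a contradiction by itself; a non-regularity proof needs some i for which xy^i z ∉ L, for every admissible decomposition.)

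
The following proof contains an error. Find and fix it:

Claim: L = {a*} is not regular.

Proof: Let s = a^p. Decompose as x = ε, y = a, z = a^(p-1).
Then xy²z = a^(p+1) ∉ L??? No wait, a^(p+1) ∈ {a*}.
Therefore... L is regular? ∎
Error: The proof attempts to show a*  is not regular, but a* IS regular!

Correction: a* is a regular language (recognized by a simple DFA with one accepting state and self-loop on 'a'). The pumping lemma can only prove non-regularity, not regularity. For regular languages, pumping always works.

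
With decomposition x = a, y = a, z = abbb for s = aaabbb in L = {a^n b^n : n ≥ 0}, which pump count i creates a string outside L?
i = 2

xy²z = a · aa · abbb = aaaabbb; aaaabbb has 4 a's and 3 b's; 4 ≠ 3, so it is not in L.
(Other choices also work, e.g. i = 0, 3; only i = 1 is guaranteed to stay in L since xy¹z = s.)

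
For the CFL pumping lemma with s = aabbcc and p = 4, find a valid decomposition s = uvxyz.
u='a', v='a', x='bb', y='c', z='c'

For s = aabbcc with pumping length p = 4:

One valid decomposition:
- u = 'a'
- v = 'a'
- x = 'bb'
- y = 'c'
- z = 'c'

Verification:
- uvxyz = 'a' + 'a' + 'bb' + 'c' + 'c' = aabbcc ✓
- |vxy| = |'abbc'| = 4 ≤ 4 ✓
- |vy| = |'ac'| = 2 > 0 ✓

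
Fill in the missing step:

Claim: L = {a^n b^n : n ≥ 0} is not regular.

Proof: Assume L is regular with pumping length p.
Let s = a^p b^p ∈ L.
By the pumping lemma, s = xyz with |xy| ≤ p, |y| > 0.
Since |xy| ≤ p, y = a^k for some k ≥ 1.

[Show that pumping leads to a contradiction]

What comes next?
Consider xy²z = a^(p+k) b^p.

Since k ≥ 1, we have p + k > p.
So xy²z has more a's than b's: (p+k) a's vs p b's.
This means xy²z ∉ L because a^n b^n requires equal counts.

This contradicts the pumping lemma which states xy²z ∈ L.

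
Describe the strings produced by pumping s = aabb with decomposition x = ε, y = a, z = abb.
{xy^i z : i ≥ 0} = {a^(i+1) b^2 : i ≥ 0} = {abb, aabb, aaabb, ...}

With x = ε, y = a, z = abb: Starting with aabb and pumping the first 'a' (z = abb keeps the second 'a'), we get strings with i+1 a's followed by 2 b's for i = 0, 1, 2, ...; note bb is not produced because z always contributes one a.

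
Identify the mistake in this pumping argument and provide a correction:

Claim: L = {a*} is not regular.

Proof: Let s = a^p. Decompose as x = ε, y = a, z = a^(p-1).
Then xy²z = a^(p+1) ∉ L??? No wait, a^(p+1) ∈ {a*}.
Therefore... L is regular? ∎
Error: The proof attempts to show a*  is not regular, but a* IS regular!

Correction: a* is a regular language (recognized by a simple DFA with one accepting state and self-loop on 'a'). The pumping lemma can only prove non-regularity, not regularity. For regular languages, pumping always works.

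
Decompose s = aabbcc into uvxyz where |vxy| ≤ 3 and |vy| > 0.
u='aa', v='b', x='b', y='c', z='c'

For s = aabbcc with pumping length p = 3:

One valid decomposition:
- u = 'aa'
- v = 'b'
- x = 'b'
- y = 'c'
- z = 'c'

Verification:
- uvxyz = 'aa' + 'b' + 'b' + 'c' + 'c' = aabbcc ✓
- |vxy| = |'bbc'| = 3 ≤ 3 ✓
- |vy| = |'bc'| = 2 > 0 ✓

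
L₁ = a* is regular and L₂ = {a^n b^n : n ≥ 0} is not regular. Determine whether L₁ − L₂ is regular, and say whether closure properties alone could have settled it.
Yes — L₁ − L₂ is regular.

The only string of a* that lies in {a^n b^n} is ε, so L₁ − L₂ = a* − {ε} = a⁺ = aa*, which is regular.

Note that the bare facts "L₁ regular, L₂ non-regular" do not settle the question by themselves: the closure of regular languages under ∪, ∩, complement and difference applies only when BOTH operands are regular. With a non-regular operand the result can come out regular or non-regular depending on the specific languages, so one has to work out L₁ − L₂ for this particular pair, as above.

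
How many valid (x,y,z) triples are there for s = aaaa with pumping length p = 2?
3

For s = 'aaaa' with pumping length p = 2:

Constraints: |xy| ≤ 2, |y| > 0

Valid decompositions (|xy| ≤ p, |y| ≥ 1):
  • x='', y='a', z='aaa'
  • x='a', y='a', z='aa'
  • x='', y='aa', z='aa'

Total count: 3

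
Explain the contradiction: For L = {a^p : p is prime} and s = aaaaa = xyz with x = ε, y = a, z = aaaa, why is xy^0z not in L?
xy⁰z = aaaa ∉ L

Pumping with i = 0 replaces y = a by y⁰ = ε:
- Original: s = xyz = aaaaa; aaaaa has length 5, which is prime, so it is in L
- Pumped: xy⁰z = ε · ε · aaaa = aaaa
- aaaa has length 4 = 2 × 2, which is not prime, so it is not in L

The pumping lemma would require xy⁰z ∈ L, so this decomposition yields a contradiction.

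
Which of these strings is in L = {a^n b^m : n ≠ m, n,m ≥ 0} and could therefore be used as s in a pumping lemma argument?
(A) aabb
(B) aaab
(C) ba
(B) aaab

The pumping lemma is applied to a string s that lies in L, so first check membership of each option:
- (A) aabb = a^2 b^2 has n = m = 2, so it is not in L ✗
- (B) aaab = a^3 b^1 with 3 ≠ 1, so it is in L ✓
- (C) ba has an a after a b, so it is not of the form a^n b^m and is not in L ✗

Only (B) aaab is in L, so it is the only candidate that could play the role of s.
(In a complete proof one picks s in terms of the pumping length p so that |s| ≥ p is guaranteed; a fixed string like aaab illustrates the shape of such an s.)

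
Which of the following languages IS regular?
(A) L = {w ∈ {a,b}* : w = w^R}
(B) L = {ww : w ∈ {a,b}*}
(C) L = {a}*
(C) {a}*

(C) L = {a}* is regular.

This can be recognized by a finite automaton (DFA/NFA).
Regular expressions like {a}* define regular languages.

The other choices are not regular:
- {w ∈ {a,b}* : w = w^R}: After pumping, the string is no longer symmetric
- {ww : w ∈ {a,b}*}: After pumping, the two halves no longer match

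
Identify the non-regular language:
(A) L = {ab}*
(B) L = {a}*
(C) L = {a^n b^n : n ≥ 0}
(C) {a^n b^n : n ≥ 0}

(C) L = {a^n b^n : n ≥ 0} is NOT regular.

The pumping lemma can be used to prove this:
After pumping, the number of a's and b's become unequal

The other languages are regular because they can be recognized by finite automata.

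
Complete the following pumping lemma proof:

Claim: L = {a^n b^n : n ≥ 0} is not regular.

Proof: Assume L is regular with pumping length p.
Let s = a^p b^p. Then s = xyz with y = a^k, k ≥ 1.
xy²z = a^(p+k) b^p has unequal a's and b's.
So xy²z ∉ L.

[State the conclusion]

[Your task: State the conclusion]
This contradicts the pumping lemma for regular languages,
which guarantees xy^i z ∈ L for all i ≥ 0.

Since our assumption that L is regular leads to a contradiction,
we conclude that L = {a^n b^n : n ≥ 0} is NOT regular. ∎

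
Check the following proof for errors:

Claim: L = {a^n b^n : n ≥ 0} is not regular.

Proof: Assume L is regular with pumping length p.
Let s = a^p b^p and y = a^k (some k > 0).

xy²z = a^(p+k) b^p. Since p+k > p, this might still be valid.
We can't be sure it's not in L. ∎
The proof is INCORRECT.

Error: The conclusion is wrong.
xy²z = a^(p+k) b^p is definitely NOT in L because the number of a's (p+k) ≠ number of b's (p).
The proof incorrectly doubts what is actually a valid contradiction.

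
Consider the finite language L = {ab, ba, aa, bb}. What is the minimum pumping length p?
p = 3

For a finite language L, the pumping lemma holds vacuously if p > max|s| for s ∈ L.

The longest string in L = {ab, ba, aa, bb} has length 2.
If p = 3, then no string s ∈ L has |s| ≥ p, so the condition is vacuously true.

The minimum pumping length is p = 3.

Why no smaller p works: for any p ≤ 2, the longest string s ∈ L has |s| = 2 ≥ p, so it would
have to be pumpable; but pumping up (i = 2, 3, ...) produces ever longer strings, which cannot all lie in the
finite language L. So the pumping property fails for every p ≤ 2.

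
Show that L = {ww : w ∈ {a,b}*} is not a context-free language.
Assume for contradiction that L is context-free, and let p ≥ 1 be the pumping length given by the pumping lemma for CFLs.
Choose s = a^p b^p a^p b^p. Then s ∈ L (take w = a^p b^p) and |s| = 4p ≥ p.
By the CFL pumping lemma, s = uvxyz for some u, v, x, y, z with |vxy| ≤ p, |vy| ≥ 1, and uv^i xy^i z ∈ L for every i ≥ 0.

Write s as four blocks A₁ B₁ A₂ B₂ with A₁ = A₂ = a^p and B₁ = B₂ = b^p. Since |vxy| ≤ p, the window vxy lies inside at most two adjacent blocks. Take i = 0 and let t = uxz, so |t| = 4p − |vy| with 1 ≤ |vy| ≤ p. If |t| is odd, t ∉ L immediately, so assume |vy| is even (hence |vy| ≥ 2) and |t|/2 = 2p − |vy|/2, which satisfies p ≤ |t|/2 ≤ 2p − 1.

Case 1 (vxy inside A₁B₁): t = a^(p−j) b^(p−l) a^p b^p with j + l = |vy|. The second half of t has length < 2p, so it is a suffix of the trailing a^p b^p and ends in b; the first half is a^(p−j) b^(p−l) a^((j+l)/2), which ends in a because (j+l)/2 ≥ 1. The halves differ, so t ∉ L.

Case 2 (vxy inside B₁A₂, straddling the middle): t = a^p b^(p−j) a^(p−l) b^p with j + l = |vy|. If t = ww, then w is a prefix of t of length ≥ p, so w begins with a^p; and w is a suffix of t of length ≥ p, so w ends with b^p. That forces |w| ≥ 2p, contradicting |w| = |t|/2 ≤ 2p − 1. So t ∉ L.

Case 3 (vxy inside A₂B₂): t = a^p b^p a^(p−j) b^(p−l) with j + l = |vy|. The first half of t is a prefix of a^p b^p, so it begins with a; the second half is b^((j+l)/2) a^(p−j) b^(p−l), which begins with b. The halves differ, so t ∉ L.

In every case uv⁰xy⁰z = uxz ∉ L.

This contradicts the CFL pumping lemma, which requires uv^i xy^i z ∈ L for all i ≥ 0.
Hence L = {ww : w ∈ {a,b}*} is not context-free. ∎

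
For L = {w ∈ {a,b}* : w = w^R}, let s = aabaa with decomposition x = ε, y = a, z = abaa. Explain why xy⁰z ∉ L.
xy⁰z = abaa ∉ L

Pumping with i = 0 replaces y = a by y⁰ = ε:
- Original: s = xyz = aabaa; aabaa reversed is aabaa, the same string, so it is a palindrome and is in L
- Pumped: xy⁰z = ε · ε · abaa = abaa
- abaa reversed is aaba ≠ abaa, so it is not a palindrome and is not in L

The pumping lemma would require xy⁰z ∈ L, so this decomposition yields a contradiction.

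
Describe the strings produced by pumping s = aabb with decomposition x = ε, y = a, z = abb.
{xy^i z : i ≥ 0} = {a^(i+1) b^2 : i ≥ 0} = {abb, aabb, aaabb, ...}

With x = ε, y = a, z = abb: Starting with aabb and pumping the first 'a' (z = abb keeps the second 'a'), we get strings with i+1 a's followed by 2 b's for i = 0, 1, 2, ...; note bb is not produced because z always contributes one a.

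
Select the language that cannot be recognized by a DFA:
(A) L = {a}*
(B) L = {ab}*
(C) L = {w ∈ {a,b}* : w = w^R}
(C) {w ∈ {a,b}* : w = w^R}

(C) L = {w ∈ {a,b}* : w = w^R} is NOT regular.

The pumping lemma can be used to prove this:
After pumping, the string is no longer symmetric

The other languages are regular because they can be recognized by finite automata.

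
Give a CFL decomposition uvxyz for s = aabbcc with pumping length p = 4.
u='a', v='a', x='bb', y='c', z='c'

For s = aabbcc with pumping length p = 4:

One valid decomposition:
- u = 'a'
- v = 'a'
- x = 'bb'
- y = 'c'
- z = 'c'

Verification:
- uvxyz = 'a' + 'a' + 'bb' + 'c' + 'c' = aabbcc ✓
- |vxy| = |'abbc'| = 4 ≤ 4 ✓
- |vy| = |'ac'| = 2 > 0 ✓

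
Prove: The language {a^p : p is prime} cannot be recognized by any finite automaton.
Assume for contradiction that L is regular, and let p ≥ 1 be the pumping length given by the pumping lemma.
Choose a prime q with q ≥ p (one exists because there are infinitely many primes) and let s = a^q. Then s ∈ L and |s| = q ≥ p.
By the pumping lemma, s = xyz for some x, y, z with |xy| ≤ p, |y| ≥ 1, and xy^i z ∈ L for every i ≥ 0.
Here y = a^k for some k with 1 ≤ k ≤ p, and xy^i z = a^(q + (i − 1)k) for every i ≥ 0.

Take i = q + 1: |xy^(q+1) z| = q + qk = q(k + 1).
Both factors satisfy q ≥ 2 and k + 1 ≥ 2, so q(k + 1) is composite, and xy^(q+1) z ∉ L.

This contradicts the pumping lemma, which requires xy^i z ∈ L for all i ≥ 0.
Hence L = {a^p : p is prime} is not regular. ∎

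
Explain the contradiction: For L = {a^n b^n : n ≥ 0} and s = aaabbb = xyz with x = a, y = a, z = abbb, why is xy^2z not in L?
xy²z = aaaabbb ∉ L

Pumping with i = 2 replaces y = a by y² = aa:
- Original: s = xyz = aaabbb; aaabbb = a^3 b^3 has equal counts (3 = 3), so it is in L
- Pumped: xy²z = a · aa · abbb = aaaabbb
- aaaabbb has 4 a's and 3 b's; 4 ≠ 3, so it is not in L

The pumping lemma would require xy²z ∈ L, so this decomposition yields a contradiction.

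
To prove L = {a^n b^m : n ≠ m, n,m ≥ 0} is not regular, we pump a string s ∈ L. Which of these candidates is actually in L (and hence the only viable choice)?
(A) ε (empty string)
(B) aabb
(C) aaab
(C) aaab

The pumping lemma is applied to a string s that lies in L, so first check membership of each option:
- (A) ε = a^0 b^0 has n = m = 0, so it is not in L ✗
- (B) aabb = a^2 b^2 has n = m = 2, so it is not in L ✗
- (C) aaab = a^3 b^1 with 3 ≠ 1, so it is in L ✓

Only (C) aaab is in L, so it is the only candidate that could play the role of s.
(In a complete proof one picks s in terms of the pumping length p so that |s| ≥ p is guaranteed; a fixed string like aaab illustrates the shape of such an s.)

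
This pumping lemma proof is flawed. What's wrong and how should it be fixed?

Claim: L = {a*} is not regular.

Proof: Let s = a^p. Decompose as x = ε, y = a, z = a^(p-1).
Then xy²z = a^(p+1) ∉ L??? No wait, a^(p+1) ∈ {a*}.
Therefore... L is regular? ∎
Error: The proof attempts to show a*  is not regular, but a* IS regular!

Correction: a* is a regular language (recognized by a simple DFA with one accepting state and self-loop on 'a'). The pumping lemma can only prove non-regularity, not regularity. For regular languages, pumping always works.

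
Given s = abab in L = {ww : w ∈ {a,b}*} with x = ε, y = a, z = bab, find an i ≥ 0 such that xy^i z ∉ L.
i = 0

xy⁰z = ε · ε · bab = bab; bab has odd length 3, so it cannot be written as ww and is not in L.
(Other choices also work, e.g. i = 2, 3; only i = 1 is guaranteed to stay in L since xy¹z = s.)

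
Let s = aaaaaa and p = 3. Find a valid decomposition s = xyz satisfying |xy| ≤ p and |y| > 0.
x = '', y = 'a', z = 'aaaaa'

For s = aaaaaa and p = 3, one valid decomposition is:
- x = '' (length 0)
- y = 'a' (length 1)
- z = 'aaaaa' (length 5)

Verification:
- xyz = '' + 'a' + 'aaaaa' = aaaaaa ✓
- |xy| = 1 ≤ 3 ✓
- |y| = 1 > 0 ✓

All pumping lemma constraints are satisfied.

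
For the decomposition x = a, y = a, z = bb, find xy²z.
aaabb

Given x = 'a', y = 'a', z = 'bb' and i = 2:

xy^2z = x + y·y·...·y (2 times) + z
       = 'a' + 'a'^2 + 'bb'
       = 'a' + 'aa' + 'bb'
       = 'aaabb'

The pumped string is 'aaabb' with length 5.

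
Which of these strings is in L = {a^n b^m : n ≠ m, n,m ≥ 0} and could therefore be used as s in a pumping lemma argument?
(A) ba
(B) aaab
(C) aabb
(B) aaab

The pumping lemma is applied to a string s that lies in L, so first check membership of each option:
- (A) ba has an a after a b, so it is not of the form a^n b^m and is not in L ✗
- (B) aaab = a^3 b^1 with 3 ≠ 1, so it is in L ✓
- (C) aabb = a^2 b^2 has n = m = 2, so it is not in L ✗

Only (B) aaab is in L, so it is the only candidate that could play the role of s.
(In a complete proof one picks s in terms of the pumping length p so that |s| ≥ p is guaranteed; a fixed string like aaab illustrates the shape of such an s.)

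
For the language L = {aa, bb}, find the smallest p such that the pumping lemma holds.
p = 3

For a finite language L, the pumping lemma holds vacuously if p > max|s| for s ∈ L.

The longest string in L = {aa, bb} has length 2.
If p = 3, then no string s ∈ L has |s| ≥ p, so the condition is vacuously true.

The minimum pumping length is p = 3.

Why no smaller p works: for any p ≤ 2, the longest string s ∈ L has |s| = 2 ≥ p, so it would
have to be pumpable; but pumping up (i = 2, 3, ...) produces ever longer strings, which cannot all lie in the
finite language L. So the pumping property fails for every p ≤ 2.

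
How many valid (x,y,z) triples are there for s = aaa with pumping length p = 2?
3

For s = 'aaa' with pumping length p = 2:

Constraints: |xy| ≤ 2, |y| > 0

Valid decompositions (|xy| ≤ p, |y| ≥ 1):
  • x='', y='a', z='aa'
  • x='a', y='a', z='a'
  • x='', y='aa', z='a'

Total count: 3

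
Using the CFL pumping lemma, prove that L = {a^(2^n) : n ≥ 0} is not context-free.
Assume for contradiction that L is context-free, and let p ≥ 1 be the pumping length given by the pumping lemma for CFLs.
Choose s = a^(2^p). Then s ∈ L and |s| = 2^p ≥ p.
By the CFL pumping lemma, s = uvxyz for some u, v, x, y, z with |vxy| ≤ p, |vy| ≥ 1, and uv^i xy^i z ∈ L for every i ≥ 0.
All symbols are a's, so only lengths matter: let k = |vy|, with 1 ≤ k ≤ |vxy| ≤ p < 2^p.

Take i = 2: |uv²xy²z| = 2^p + k, and 2^p < 2^p + k < 2^p + 2^p = 2^(p+1).
So the length lies strictly between consecutive powers of two and is not a power of 2; uv²xy²z ∉ L.

This contradicts the CFL pumping lemma, which requires uv^i xy^i z ∈ L for all i ≥ 0.
Hence L = {a^(2^n) : n ≥ 0} is not context-free. ∎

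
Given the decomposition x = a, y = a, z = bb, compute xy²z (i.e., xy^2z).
aaabb

Given x = 'a', y = 'a', z = 'bb' and i = 2:

xy^2z = x + y·y·...·y (2 times) + z
       = 'a' + 'a'^2 + 'bb'
       = 'a' + 'aa' + 'bb'
       = 'aaabb'

The pumped string is 'aaabb' with length 5.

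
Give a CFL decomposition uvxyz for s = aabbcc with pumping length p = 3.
u='aa', v='b', x='b', y='c', z='c'

For s = aabbcc with pumping length p = 3:

One valid decomposition:
- u = 'aa'
- v = 'b'
- x = 'b'
- y = 'c'
- z = 'c'

Verification:
- uvxyz = 'aa' + 'b' + 'b' + 'c' + 'c' = aabbcc ✓
- |vxy| = |'bbc'| = 3 ≤ 3 ✓
- |vy| = |'bc'| = 2 > 0 ✓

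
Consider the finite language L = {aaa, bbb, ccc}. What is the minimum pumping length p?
p = 4

For a finite language L, the pumping lemma holds vacuously if p > max|s| for s ∈ L.

The longest string in L = {aaa, bbb, ccc} has length 3.
If p = 4, then no string s ∈ L has |s| ≥ p, so the condition is vacuously true.

The minimum pumping length is p = 4.

Why no smaller p works: for any p ≤ 3, the longest string s ∈ L has |s| = 3 ≥ p, so it would
have to be pumpable; but pumping up (i = 2, 3, ...) produces ever longer strings, which cannot all lie in the
finite language L. So the pumping property fails for every p ≤ 3.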